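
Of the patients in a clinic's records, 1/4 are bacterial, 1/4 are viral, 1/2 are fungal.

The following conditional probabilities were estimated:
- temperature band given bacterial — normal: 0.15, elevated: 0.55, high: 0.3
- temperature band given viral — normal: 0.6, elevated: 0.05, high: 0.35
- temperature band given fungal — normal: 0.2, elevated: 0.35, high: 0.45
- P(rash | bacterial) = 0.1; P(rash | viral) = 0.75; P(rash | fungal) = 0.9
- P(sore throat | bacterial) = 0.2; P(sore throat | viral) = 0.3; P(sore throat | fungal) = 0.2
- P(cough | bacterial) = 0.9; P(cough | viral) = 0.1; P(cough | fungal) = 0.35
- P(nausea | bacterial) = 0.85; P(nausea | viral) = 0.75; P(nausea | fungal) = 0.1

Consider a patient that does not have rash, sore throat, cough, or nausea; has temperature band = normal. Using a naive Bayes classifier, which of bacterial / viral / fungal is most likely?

bacterial: 0.25 × 0.15 × (1−0.1) × (1−0.2) × (1−0.9) × (1−0.85) = 0.000405
viral: 0.25 × 0.6 × (1−0.75) × (1−0.3) × (1−0.1) × (1−0.75) = 0.00590625
fungal: 0.5 × 0.2 × (1−0.9) × (1−0.2) × (1−0.35) × (1−0.1) = 0.00468
Highest score → viral.

viral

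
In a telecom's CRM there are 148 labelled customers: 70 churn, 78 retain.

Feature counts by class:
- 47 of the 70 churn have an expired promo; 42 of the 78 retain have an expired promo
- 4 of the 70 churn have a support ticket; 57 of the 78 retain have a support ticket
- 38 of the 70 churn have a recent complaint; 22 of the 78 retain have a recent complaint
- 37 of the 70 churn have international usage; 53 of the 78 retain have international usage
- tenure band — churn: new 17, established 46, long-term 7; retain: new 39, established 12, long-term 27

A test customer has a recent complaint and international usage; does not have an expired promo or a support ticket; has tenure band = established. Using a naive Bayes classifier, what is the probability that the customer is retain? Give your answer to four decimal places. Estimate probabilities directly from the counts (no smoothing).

0.0653

churn: (70/148) × (23/70) × (66/70) × (38/70) × (37/70) × (46/70) ≈ 0.0276287
retain: (78/148) × (36/78) × (21/78) × (22/78) × (53/78) × (12/78) ≈ 0.00193091
P(retain | x) = 0.00193091 / 0.02955961 ≈ 0.0653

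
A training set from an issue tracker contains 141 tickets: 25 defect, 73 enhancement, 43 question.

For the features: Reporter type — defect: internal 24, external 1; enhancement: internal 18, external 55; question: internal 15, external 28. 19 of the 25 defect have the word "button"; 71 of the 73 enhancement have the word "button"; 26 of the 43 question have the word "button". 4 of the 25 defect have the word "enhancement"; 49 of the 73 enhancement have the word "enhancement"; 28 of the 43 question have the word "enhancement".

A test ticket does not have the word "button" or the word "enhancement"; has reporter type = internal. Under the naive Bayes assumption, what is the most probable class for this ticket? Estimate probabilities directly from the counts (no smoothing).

defect

defect: (25/141) × (24/25) × (6/25) × (21/25) ≈ 0.0343149
enhancement: (73/141) × (18/73) × (2/73) × (24/73) ≈ 0.00114987
question: (43/141) × (15/43) × (17/43) × (15/43) ≈ 0.0146715
Highest score → defect.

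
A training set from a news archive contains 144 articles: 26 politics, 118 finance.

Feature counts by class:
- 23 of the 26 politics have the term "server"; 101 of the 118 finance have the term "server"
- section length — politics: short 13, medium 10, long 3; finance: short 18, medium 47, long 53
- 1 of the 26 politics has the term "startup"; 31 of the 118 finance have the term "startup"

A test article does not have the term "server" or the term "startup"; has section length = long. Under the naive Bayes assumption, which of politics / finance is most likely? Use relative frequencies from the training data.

politics: (26/144) × (3/26) × (3/26) × (25/26) ≈ 0.00231139
finance: (118/144) × (17/118) × (53/118) × (87/118) ≈ 0.0390947
Highest score → finance.

finance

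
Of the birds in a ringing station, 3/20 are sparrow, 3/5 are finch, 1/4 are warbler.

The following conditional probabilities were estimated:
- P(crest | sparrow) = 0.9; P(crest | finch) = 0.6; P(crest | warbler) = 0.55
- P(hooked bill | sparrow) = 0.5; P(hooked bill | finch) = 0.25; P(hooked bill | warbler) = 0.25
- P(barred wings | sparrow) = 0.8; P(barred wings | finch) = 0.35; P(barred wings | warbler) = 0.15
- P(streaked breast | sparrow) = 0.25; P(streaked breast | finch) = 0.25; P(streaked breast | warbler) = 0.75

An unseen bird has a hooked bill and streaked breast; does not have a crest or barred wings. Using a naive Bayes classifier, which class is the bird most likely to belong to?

sparrow: 0.15 × (1−0.9) × 0.5 × (1−0.8) × 0.25 = 0.000375
finch: 0.6 × (1−0.6) × 0.25 × (1−0.35) × 0.25 = 0.00975
warbler: 0.25 × (1−0.55) × 0.25 × (1−0.15) × 0.75 = 0.0179296875
Highest score → warbler.

warbler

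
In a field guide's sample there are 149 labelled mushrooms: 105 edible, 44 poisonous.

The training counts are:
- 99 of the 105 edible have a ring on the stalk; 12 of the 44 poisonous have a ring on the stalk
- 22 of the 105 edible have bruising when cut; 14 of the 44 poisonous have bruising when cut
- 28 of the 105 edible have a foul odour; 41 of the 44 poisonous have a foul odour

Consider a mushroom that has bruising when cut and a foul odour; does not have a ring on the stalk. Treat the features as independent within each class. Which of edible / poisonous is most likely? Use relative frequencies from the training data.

poisonous

edible: (105/149) × (6/105) × (22/105) × (28/105) ≈ 0.00224992
poisonous: (44/149) × (32/44) × (14/44) × (41/44) ≈ 0.0636752
Highest score → poisonous.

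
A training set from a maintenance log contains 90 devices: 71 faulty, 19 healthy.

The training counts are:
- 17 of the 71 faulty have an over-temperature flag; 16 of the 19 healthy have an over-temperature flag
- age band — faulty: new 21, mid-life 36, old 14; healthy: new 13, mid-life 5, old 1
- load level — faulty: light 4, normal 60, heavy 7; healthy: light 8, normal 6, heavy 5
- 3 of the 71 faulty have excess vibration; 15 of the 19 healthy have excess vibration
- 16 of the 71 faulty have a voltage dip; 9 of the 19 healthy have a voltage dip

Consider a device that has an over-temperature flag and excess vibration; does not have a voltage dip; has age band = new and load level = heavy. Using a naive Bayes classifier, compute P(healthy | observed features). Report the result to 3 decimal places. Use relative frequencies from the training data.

faulty: (71/90) × (17/71) × (21/71) × (7/71) × (3/71) × (55/71) ≈ 0.000180291
healthy: (19/90) × (16/19) × (13/19) × (5/19) × (15/19) × (10/19) ≈ 0.0133005
P(healthy | x) = 0.0133005 / 0.013480791 ≈ 0.987

0.987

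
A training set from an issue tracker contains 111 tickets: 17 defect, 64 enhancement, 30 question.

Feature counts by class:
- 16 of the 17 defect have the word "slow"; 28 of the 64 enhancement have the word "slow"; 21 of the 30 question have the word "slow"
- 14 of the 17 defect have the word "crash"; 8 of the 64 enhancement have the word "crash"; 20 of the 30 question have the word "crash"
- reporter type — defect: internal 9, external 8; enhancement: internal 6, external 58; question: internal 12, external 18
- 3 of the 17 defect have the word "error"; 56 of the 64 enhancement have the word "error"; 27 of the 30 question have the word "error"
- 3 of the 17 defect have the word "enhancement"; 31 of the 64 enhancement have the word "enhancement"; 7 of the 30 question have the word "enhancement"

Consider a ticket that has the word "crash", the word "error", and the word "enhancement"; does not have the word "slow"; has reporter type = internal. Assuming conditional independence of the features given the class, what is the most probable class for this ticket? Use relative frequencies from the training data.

question

defect: (17/111) × (1/17) × (14/17) × (9/17) × (3/17) × (3/17) ≈ 0.000122319
enhancement: (64/111) × (36/64) × (8/64) × (6/64) × (56/64) × (31/64) ≈ 0.00161083
question: (30/111) × (9/30) × (20/30) × (12/30) × (27/30) × (7/30) ≈ 0.00454054
Highest score → question.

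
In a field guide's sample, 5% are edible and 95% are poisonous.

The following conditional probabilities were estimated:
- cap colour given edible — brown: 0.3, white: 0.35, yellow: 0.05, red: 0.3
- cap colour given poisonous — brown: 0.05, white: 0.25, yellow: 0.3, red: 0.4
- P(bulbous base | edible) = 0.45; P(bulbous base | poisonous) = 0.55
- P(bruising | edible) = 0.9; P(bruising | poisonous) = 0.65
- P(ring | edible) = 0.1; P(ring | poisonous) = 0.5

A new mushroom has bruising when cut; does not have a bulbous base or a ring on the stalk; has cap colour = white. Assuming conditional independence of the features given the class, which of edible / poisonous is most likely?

edible: 0.05 × 0.35 × (1−0.45) × 0.9 × (1−0.1) = 0.00779625
poisonous: 0.95 × 0.25 × (1−0.55) × 0.65 × (1−0.5) = 0.034734375
Highest score → poisonous.

poisonous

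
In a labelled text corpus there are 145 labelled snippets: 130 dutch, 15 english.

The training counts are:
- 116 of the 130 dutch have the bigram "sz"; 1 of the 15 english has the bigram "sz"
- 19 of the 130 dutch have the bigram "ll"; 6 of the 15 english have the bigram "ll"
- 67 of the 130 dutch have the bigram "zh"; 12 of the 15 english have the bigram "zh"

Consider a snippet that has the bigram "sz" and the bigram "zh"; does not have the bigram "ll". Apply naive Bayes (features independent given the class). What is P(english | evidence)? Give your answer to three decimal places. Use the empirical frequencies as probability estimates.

0.009

dutch: (130/145) × (116/130) × (111/130) × (67/130) ≈ 0.352047
english: (15/145) × (1/15) × (9/15) × (12/15) ≈ 0.00331034
P(english | x) = 0.00331034 / 0.35535734 ≈ 0.009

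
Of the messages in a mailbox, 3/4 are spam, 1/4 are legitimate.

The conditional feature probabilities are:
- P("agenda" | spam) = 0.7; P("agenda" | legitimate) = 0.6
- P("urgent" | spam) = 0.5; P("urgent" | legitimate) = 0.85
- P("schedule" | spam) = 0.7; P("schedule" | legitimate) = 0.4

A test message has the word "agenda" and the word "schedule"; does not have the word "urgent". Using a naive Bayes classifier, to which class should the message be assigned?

spam

spam: 0.75 × 0.7 × (1−0.5) × 0.7 = 0.18375
legitimate: 0.25 × 0.6 × (1−0.85) × 0.4 = 0.009
Highest score → spam.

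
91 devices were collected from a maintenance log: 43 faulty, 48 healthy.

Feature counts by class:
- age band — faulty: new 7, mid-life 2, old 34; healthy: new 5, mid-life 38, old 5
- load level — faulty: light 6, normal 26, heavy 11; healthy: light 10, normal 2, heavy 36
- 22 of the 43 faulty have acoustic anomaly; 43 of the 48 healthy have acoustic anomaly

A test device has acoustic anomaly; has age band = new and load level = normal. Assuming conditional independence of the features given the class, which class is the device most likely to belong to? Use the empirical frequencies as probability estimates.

faulty: (43/91) × (7/43) × (26/43) × (22/43) ≈ 0.0237966
healthy: (48/91) × (5/48) × (2/48) × (43/48) ≈ 0.0020509
Highest score → faulty.

faulty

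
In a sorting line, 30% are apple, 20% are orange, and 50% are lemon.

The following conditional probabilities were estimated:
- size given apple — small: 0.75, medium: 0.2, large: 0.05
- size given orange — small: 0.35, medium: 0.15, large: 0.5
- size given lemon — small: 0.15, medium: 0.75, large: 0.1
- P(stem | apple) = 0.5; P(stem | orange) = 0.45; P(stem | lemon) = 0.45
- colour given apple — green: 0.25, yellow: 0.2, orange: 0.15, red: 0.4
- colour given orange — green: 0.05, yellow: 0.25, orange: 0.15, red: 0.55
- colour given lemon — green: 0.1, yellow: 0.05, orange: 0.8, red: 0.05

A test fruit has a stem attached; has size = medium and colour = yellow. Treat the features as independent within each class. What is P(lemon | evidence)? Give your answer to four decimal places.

0.4737

apple: 0.3 × 0.2 × 0.5 × 0.2 = 0.006
orange: 0.2 × 0.15 × 0.45 × 0.25 = 0.003375
lemon: 0.5 × 0.75 × 0.45 × 0.05 = 0.0084375
P(lemon | x) = 0.0084375 / 0.0178125 ≈ 0.4737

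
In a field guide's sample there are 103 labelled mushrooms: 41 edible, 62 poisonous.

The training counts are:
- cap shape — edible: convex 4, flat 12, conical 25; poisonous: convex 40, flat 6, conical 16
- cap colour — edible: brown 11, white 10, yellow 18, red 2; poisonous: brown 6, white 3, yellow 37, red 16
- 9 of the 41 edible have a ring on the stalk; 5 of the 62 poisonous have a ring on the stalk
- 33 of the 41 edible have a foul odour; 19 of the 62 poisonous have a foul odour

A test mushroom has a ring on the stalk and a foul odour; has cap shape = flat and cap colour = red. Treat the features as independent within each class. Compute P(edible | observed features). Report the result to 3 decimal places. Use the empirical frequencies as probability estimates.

0.730

edible: (41/103) × (12/41) × (2/41) × (9/41) × (33/41) ≈ 0.0010041
poisonous: (62/103) × (6/62) × (16/62) × (5/62) × (19/62) ≈ 0.00037152
P(edible | x) = 0.0010041 / 0.00137562 ≈ 0.730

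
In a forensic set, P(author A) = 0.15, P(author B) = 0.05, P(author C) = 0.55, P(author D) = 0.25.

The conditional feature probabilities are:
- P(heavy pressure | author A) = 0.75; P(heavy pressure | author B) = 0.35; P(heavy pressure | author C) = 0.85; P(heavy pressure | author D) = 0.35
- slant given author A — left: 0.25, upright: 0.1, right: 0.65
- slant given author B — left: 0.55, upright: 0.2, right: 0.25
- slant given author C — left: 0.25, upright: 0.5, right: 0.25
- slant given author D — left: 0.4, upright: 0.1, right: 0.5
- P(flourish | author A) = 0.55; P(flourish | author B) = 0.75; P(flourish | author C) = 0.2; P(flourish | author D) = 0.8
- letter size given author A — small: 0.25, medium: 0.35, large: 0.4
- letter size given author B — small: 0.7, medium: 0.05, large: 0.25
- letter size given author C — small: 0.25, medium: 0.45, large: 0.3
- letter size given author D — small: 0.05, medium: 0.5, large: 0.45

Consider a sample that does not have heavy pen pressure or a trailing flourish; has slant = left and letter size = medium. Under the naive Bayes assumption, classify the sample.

author A: 0.15 × (1−0.75) × 0.25 × (1−0.55) × 0.35 = 0.0014765625
author B: 0.05 × (1−0.35) × 0.55 × (1−0.75) × 0.05 = 0.0002234375
author C: 0.55 × (1−0.85) × 0.25 × (1−0.2) × 0.45 = 0.007425
author D: 0.25 × (1−0.35) × 0.4 × (1−0.8) × 0.5 = 0.0065
Highest score → author C.

author C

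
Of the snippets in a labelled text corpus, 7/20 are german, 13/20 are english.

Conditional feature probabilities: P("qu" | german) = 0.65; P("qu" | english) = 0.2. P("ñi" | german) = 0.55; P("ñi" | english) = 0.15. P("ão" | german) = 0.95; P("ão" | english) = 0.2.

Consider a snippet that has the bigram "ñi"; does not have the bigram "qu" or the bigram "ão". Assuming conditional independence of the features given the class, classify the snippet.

english

german: 0.35 × (1−0.65) × 0.55 × (1−0.95) = 0.00336875
english: 0.65 × (1−0.2) × 0.15 × (1−0.2) = 0.0624
Highest score → english.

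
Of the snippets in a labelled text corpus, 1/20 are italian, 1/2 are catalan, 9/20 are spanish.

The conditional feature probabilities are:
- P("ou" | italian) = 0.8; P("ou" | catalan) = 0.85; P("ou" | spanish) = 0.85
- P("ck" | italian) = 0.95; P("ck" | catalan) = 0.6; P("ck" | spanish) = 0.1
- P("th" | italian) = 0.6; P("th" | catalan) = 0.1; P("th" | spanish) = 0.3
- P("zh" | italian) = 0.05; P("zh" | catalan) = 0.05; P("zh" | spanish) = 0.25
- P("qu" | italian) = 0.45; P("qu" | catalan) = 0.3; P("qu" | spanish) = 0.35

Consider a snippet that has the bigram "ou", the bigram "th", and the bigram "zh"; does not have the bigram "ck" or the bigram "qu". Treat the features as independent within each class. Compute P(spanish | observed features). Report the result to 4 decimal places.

italian: 0.05 × 0.8 × (1−0.95) × 0.6 × 0.05 × (1−0.45) = 0.000033
catalan: 0.5 × 0.85 × (1−0.6) × 0.1 × 0.05 × (1−0.3) = 0.000595
spanish: 0.45 × 0.85 × (1−0.1) × 0.3 × 0.25 × (1−0.35) = 0.0167821875
P(spanish | x) = 0.0167821875 / 0.0174101875 ≈ 0.9639

0.9639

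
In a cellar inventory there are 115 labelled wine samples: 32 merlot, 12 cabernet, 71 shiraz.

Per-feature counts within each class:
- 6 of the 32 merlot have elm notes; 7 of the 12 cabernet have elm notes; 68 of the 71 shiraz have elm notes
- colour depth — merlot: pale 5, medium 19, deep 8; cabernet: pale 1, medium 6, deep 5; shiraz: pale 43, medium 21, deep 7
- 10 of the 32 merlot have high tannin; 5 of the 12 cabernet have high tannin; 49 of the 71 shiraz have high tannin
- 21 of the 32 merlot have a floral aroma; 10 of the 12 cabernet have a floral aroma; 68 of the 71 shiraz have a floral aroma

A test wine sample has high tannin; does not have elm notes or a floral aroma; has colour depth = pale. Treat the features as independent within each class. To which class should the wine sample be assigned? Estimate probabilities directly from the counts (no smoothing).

merlot

merlot: (32/115) × (26/32) × (5/32) × (10/32) × (11/32) ≈ 0.00379479
cabernet: (12/115) × (5/12) × (1/12) × (5/12) × (2/12) ≈ 0.00025161
shiraz: (71/115) × (3/71) × (43/71) × (49/71) × (3/71) ≈ 0.000460717
Highest score → merlot.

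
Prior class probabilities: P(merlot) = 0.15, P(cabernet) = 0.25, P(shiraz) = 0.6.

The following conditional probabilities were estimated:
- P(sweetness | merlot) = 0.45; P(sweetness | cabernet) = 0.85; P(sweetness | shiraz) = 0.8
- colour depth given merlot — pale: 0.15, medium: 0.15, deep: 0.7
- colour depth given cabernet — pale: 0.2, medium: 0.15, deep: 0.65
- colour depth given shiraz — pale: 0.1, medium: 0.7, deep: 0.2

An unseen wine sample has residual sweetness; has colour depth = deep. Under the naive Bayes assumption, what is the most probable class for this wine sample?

merlot: 0.15 × 0.45 × 0.7 = 0.04725
cabernet: 0.25 × 0.85 × 0.65 = 0.138125
shiraz: 0.6 × 0.8 × 0.2 = 0.096
Highest score → cabernet.

cabernet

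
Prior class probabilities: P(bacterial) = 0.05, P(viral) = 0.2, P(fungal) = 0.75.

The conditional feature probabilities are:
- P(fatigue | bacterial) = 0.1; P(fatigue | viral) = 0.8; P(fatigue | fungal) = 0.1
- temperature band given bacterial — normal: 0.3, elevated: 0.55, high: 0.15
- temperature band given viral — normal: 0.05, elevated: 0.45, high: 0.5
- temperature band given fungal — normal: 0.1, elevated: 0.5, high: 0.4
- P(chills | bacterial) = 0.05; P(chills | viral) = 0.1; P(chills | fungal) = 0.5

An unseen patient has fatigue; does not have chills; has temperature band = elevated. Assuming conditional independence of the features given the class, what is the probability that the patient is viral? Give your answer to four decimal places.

0.7521

bacterial: 0.05 × 0.1 × 0.55 × (1−0.05) = 0.0026125
viral: 0.2 × 0.8 × 0.45 × (1−0.1) = 0.0648
fungal: 0.75 × 0.1 × 0.5 × (1−0.5) = 0.01875
P(viral | x) = 0.0648 / 0.0861625 ≈ 0.7521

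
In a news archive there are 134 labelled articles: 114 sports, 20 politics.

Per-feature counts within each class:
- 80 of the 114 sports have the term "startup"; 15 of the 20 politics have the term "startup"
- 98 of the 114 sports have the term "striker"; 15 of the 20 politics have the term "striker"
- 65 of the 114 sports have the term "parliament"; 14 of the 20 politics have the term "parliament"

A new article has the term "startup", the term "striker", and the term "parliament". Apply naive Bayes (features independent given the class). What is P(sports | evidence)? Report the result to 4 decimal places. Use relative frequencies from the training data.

0.8328

sports: (114/134) × (80/114) × (98/114) × (65/114) ≈ 0.292627
politics: (20/134) × (15/20) × (15/20) × (14/20) ≈ 0.0587687
P(sports | x) = 0.292627 / 0.3513957 ≈ 0.8328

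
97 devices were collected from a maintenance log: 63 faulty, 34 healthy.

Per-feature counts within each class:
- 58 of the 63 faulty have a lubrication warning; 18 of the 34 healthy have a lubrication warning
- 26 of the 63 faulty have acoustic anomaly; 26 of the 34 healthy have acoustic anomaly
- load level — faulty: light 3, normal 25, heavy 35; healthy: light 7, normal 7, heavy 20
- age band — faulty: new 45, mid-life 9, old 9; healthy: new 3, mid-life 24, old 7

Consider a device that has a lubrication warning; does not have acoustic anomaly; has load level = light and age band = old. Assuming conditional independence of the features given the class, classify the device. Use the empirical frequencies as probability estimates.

faulty

faulty: (63/97) × (58/63) × (37/63) × (3/63) × (9/63) ≈ 0.00238891
healthy: (34/97) × (18/34) × (8/34) × (7/34) × (7/34) ≈ 0.00185076
Highest score → faulty.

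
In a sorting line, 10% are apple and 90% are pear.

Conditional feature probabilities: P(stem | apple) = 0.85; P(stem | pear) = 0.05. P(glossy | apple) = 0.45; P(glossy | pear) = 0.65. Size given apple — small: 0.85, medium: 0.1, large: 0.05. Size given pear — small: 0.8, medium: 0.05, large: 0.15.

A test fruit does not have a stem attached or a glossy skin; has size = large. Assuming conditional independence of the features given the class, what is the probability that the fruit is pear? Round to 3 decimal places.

apple: 0.1 × (1−0.85) × (1−0.45) × 0.05 = 0.0004125
pear: 0.9 × (1−0.05) × (1−0.65) × 0.15 = 0.0448875
P(pear | x) = 0.0448875 / 0.0453 ≈ 0.991

0.991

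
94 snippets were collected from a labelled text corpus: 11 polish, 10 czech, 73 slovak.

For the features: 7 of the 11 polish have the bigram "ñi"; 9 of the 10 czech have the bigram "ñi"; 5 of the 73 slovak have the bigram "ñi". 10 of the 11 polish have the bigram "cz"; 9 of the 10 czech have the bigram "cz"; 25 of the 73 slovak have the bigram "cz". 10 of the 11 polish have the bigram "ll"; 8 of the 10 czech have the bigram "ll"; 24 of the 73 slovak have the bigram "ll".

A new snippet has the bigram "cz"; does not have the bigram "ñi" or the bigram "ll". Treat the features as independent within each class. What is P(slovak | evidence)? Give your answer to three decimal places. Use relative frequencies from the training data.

0.968

polish: (11/94) × (4/11) × (10/11) × (1/11) ≈ 0.00351679
czech: (10/94) × (1/10) × (9/10) × (2/10) ≈ 0.00191489
slovak: (73/94) × (68/73) × (25/73) × (49/73) ≈ 0.166292
P(slovak | x) = 0.166292 / 0.17172368 ≈ 0.968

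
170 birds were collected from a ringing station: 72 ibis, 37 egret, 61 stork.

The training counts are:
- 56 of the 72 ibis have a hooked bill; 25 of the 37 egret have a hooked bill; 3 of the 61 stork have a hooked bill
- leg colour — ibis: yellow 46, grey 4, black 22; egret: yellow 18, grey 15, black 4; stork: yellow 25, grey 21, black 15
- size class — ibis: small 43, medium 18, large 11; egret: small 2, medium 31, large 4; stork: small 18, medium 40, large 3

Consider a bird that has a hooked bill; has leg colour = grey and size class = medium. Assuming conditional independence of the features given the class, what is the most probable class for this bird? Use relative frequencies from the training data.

ibis: (72/170) × (56/72) × (4/72) × (18/72) ≈ 0.00457516
egret: (37/170) × (25/37) × (15/37) × (31/37) ≈ 0.0499506
stork: (61/170) × (3/61) × (21/61) × (40/61) ≈ 0.00398375
Highest score → egret.

egret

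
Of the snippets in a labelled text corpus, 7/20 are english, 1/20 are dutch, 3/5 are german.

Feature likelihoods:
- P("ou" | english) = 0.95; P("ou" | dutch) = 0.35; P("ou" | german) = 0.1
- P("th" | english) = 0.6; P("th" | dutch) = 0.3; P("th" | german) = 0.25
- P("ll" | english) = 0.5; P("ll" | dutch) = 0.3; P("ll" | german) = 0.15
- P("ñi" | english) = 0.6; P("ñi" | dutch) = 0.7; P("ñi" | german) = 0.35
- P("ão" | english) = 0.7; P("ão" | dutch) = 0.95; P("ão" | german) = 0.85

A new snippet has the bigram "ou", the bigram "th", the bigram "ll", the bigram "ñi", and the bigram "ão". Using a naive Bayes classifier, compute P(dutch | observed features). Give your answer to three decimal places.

english: 0.35 × 0.95 × 0.6 × 0.5 × 0.6 × 0.7 = 0.041895
dutch: 0.05 × 0.35 × 0.3 × 0.3 × 0.7 × 0.95 = 0.001047375
german: 0.6 × 0.1 × 0.25 × 0.15 × 0.35 × 0.85 = 0.000669375
P(dutch | x) = 0.001047375 / 0.04361175 ≈ 0.024

0.024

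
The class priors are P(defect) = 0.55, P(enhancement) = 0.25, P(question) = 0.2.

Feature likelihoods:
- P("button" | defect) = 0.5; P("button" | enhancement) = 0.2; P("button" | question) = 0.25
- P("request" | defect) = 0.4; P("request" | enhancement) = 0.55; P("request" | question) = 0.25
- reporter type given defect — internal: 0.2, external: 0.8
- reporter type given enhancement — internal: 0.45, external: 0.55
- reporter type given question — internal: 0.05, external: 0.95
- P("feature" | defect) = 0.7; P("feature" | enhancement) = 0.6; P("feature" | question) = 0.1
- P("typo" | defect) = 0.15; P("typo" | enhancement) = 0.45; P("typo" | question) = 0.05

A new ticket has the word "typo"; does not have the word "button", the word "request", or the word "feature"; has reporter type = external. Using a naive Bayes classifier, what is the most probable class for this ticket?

defect: 0.55 × (1−0.5) × (1−0.4) × 0.8 × (1−0.7) × 0.15 = 0.00594
enhancement: 0.25 × (1−0.2) × (1−0.55) × 0.55 × (1−0.6) × 0.45 = 0.00891
question: 0.2 × (1−0.25) × (1−0.25) × 0.95 × (1−0.1) × 0.05 = 0.004809375
Highest score → enhancement.

enhancement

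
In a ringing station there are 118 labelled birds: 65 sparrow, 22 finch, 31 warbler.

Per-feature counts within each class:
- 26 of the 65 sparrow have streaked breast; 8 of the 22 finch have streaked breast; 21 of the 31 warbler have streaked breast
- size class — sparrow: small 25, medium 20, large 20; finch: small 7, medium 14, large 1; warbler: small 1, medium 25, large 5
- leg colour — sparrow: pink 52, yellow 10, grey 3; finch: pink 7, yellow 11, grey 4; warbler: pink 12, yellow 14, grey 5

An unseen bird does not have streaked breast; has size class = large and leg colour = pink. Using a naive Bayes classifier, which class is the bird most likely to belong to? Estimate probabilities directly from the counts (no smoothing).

sparrow

sparrow: (65/118) × (39/65) × (20/65) × (52/65) ≈ 0.0813559
finch: (22/118) × (14/22) × (1/22) × (7/22) ≈ 0.00171593
warbler: (31/118) × (10/31) × (5/31) × (12/31) ≈ 0.0052911
Highest score → sparrow.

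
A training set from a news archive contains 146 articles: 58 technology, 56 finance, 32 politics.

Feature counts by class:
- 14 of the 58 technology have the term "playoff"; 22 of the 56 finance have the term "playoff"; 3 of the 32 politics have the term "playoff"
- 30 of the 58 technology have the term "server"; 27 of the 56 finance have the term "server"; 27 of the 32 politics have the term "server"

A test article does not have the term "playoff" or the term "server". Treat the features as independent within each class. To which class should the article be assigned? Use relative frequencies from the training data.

technology: (58/146) × (44/58) × (28/58) ≈ 0.145489
finance: (56/146) × (34/56) × (29/56) ≈ 0.120597
politics: (32/146) × (29/32) × (5/32) ≈ 0.031036
Highest score → technology.

technology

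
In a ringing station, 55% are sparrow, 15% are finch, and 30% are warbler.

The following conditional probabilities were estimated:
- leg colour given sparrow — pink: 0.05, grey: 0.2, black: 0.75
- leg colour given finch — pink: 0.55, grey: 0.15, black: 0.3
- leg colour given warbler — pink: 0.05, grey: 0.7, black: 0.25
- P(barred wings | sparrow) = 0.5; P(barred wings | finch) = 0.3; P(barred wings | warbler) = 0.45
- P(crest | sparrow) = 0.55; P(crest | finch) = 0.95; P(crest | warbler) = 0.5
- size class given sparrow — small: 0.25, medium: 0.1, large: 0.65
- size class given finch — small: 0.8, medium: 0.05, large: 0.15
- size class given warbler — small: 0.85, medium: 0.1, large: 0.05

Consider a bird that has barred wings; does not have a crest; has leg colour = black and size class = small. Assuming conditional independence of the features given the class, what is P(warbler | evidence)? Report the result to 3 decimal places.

0.377

sparrow: 0.55 × 0.75 × 0.5 × (1−0.55) × 0.25 = 0.023203125
finch: 0.15 × 0.3 × 0.3 × (1−0.95) × 0.8 = 0.00054
warbler: 0.3 × 0.25 × 0.45 × (1−0.5) × 0.85 = 0.01434375
P(warbler | x) = 0.01434375 / 0.038086875 ≈ 0.377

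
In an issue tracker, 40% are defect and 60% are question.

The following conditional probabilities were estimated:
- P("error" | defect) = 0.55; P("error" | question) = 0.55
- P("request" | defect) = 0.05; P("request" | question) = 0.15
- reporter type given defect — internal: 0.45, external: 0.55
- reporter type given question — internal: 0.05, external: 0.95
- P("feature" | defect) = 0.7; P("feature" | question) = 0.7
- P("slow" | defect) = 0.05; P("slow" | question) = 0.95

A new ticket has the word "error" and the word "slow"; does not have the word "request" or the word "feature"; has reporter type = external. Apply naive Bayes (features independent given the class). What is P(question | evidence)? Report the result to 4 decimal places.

0.9778

defect: 0.4 × 0.55 × (1−0.05) × 0.55 × (1−0.7) × 0.05 = 0.00172425
question: 0.6 × 0.55 × (1−0.15) × 0.95 × (1−0.7) × 0.95 = 0.075945375
P(question | x) = 0.075945375 / 0.077669625 ≈ 0.9778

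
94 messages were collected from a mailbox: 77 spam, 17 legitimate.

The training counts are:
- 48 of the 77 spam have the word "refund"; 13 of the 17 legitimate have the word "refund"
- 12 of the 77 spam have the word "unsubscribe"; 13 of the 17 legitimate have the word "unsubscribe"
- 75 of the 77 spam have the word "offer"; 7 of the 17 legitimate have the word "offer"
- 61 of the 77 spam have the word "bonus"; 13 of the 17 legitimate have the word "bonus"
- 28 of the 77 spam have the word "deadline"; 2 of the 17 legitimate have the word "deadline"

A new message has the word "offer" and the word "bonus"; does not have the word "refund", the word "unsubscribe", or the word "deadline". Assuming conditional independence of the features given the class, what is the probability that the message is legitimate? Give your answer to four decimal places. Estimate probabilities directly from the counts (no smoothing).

spam: (77/94) × (29/77) × (65/77) × (75/77) × (61/77) × (49/77) ≈ 0.127882
legitimate: (17/94) × (4/17) × (4/17) × (7/17) × (13/17) × (15/17) ≈ 0.00278182
P(legitimate | x) = 0.00278182 / 0.13066382 ≈ 0.0213

0.0213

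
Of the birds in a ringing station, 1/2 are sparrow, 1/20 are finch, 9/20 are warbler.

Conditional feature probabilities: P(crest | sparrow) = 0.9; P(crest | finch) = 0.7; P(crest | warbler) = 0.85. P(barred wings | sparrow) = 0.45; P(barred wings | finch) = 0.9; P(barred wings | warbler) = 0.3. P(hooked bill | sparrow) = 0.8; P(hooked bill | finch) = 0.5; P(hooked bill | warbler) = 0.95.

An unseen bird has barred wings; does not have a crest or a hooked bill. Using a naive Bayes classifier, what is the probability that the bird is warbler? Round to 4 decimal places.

0.0826

sparrow: 0.5 × (1−0.9) × 0.45 × (1−0.8) = 0.0045
finch: 0.05 × (1−0.7) × 0.9 × (1−0.5) = 0.00675
warbler: 0.45 × (1−0.85) × 0.3 × (1−0.95) = 0.0010125
P(warbler | x) = 0.0010125 / 0.0122625 ≈ 0.0826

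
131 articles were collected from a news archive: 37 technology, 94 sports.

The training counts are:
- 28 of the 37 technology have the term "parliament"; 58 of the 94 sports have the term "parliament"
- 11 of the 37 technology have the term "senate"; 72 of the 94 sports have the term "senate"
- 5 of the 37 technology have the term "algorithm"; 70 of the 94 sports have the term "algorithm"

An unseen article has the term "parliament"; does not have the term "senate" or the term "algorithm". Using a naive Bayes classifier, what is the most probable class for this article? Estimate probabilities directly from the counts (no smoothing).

technology

technology: (37/131) × (28/37) × (26/37) × (32/37) ≈ 0.129899
sports: (94/131) × (58/94) × (22/94) × (24/94) ≈ 0.0264567
Highest score → technology.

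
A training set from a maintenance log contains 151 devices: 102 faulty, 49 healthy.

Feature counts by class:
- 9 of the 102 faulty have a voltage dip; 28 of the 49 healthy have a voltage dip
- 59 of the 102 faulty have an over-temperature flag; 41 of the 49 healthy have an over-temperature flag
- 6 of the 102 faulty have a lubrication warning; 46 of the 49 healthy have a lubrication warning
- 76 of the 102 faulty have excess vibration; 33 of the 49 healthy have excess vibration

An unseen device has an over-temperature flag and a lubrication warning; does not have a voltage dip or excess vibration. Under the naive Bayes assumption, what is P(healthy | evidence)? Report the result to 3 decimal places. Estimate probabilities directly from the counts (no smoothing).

faulty: (102/151) × (93/102) × (59/102) × (6/102) × (26/102) ≈ 0.00534173
healthy: (49/151) × (21/49) × (41/49) × (46/49) × (16/49) ≈ 0.035671
P(healthy | x) = 0.035671 / 0.04101273 ≈ 0.870

0.870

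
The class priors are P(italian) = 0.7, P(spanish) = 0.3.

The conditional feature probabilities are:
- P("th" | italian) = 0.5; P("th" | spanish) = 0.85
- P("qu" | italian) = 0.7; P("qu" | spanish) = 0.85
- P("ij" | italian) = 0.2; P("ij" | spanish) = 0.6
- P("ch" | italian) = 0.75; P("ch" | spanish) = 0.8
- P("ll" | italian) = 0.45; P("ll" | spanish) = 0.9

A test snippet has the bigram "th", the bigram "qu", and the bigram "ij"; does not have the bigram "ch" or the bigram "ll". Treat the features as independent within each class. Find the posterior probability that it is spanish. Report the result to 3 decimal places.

0.279

italian: 0.7 × 0.5 × 0.7 × 0.2 × (1−0.75) × (1−0.45) = 0.0067375
spanish: 0.3 × 0.85 × 0.85 × 0.6 × (1−0.8) × (1−0.9) = 0.002601
P(spanish | x) = 0.002601 / 0.0093385 ≈ 0.279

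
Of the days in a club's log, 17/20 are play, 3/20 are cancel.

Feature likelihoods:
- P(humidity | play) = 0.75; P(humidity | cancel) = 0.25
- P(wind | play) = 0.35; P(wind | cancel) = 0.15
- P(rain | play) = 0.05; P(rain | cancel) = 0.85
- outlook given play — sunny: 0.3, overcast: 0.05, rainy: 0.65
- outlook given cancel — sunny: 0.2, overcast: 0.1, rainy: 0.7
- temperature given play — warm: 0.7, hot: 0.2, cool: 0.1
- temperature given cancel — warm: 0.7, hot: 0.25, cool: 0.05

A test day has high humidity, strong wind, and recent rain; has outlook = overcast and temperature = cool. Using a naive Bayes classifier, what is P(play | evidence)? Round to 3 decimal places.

play: 0.85 × 0.75 × 0.35 × 0.05 × 0.05 × 0.1 = 0.00005578125
cancel: 0.15 × 0.25 × 0.15 × 0.85 × 0.1 × 0.05 = 0.00002390625
P(play | x) = 0.00005578125 / 0.0000796875 ≈ 0.700

0.700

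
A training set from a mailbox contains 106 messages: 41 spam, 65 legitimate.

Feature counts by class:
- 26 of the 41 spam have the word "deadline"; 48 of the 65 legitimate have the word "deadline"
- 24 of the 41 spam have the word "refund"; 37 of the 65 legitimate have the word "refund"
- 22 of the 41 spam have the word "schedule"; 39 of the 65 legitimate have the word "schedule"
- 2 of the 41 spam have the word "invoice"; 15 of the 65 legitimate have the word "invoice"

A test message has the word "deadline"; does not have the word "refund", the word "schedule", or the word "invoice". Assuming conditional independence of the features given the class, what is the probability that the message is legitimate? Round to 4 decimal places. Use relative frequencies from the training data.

spam: (41/106) × (26/41) × (17/41) × (19/41) × (39/41) ≈ 0.0448315
legitimate: (65/106) × (48/65) × (28/65) × (26/65) × (50/65) ≈ 0.0600201
P(legitimate | x) = 0.0600201 / 0.1048516 ≈ 0.5724

0.5724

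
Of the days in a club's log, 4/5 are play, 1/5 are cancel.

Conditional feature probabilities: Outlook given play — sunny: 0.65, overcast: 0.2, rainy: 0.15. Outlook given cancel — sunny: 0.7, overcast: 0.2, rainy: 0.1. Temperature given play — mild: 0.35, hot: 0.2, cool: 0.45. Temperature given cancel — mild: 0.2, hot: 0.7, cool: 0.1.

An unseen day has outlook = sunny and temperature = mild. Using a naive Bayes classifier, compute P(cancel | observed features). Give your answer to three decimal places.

0.133

play: 0.8 × 0.65 × 0.35 = 0.182
cancel: 0.2 × 0.7 × 0.2 = 0.028
P(cancel | x) = 0.028 / 0.21 ≈ 0.133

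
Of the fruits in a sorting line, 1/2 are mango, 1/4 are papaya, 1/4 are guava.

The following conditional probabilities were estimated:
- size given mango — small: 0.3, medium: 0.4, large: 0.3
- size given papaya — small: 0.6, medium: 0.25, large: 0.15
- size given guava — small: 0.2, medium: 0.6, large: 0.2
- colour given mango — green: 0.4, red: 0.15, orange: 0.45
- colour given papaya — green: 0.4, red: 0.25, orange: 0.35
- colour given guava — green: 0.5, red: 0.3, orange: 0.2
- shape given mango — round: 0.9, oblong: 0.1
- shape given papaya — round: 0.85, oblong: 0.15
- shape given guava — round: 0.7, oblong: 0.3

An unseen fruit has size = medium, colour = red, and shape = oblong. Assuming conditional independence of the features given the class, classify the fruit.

mango: 0.5 × 0.4 × 0.15 × 0.1 = 0.003
papaya: 0.25 × 0.25 × 0.25 × 0.15 = 0.00234375
guava: 0.25 × 0.6 × 0.3 × 0.3 = 0.0135
Highest score → guava.

guava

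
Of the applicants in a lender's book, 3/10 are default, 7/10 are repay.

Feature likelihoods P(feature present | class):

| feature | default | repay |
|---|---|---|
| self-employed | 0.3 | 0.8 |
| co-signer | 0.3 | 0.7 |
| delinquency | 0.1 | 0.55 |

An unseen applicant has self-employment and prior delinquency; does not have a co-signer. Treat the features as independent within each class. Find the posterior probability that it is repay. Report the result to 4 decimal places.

0.9362

default: 0.3 × 0.3 × (1−0.3) × 0.1 = 0.0063
repay: 0.7 × 0.8 × (1−0.7) × 0.55 = 0.0924
P(repay | x) = 0.0924 / 0.0987 ≈ 0.9362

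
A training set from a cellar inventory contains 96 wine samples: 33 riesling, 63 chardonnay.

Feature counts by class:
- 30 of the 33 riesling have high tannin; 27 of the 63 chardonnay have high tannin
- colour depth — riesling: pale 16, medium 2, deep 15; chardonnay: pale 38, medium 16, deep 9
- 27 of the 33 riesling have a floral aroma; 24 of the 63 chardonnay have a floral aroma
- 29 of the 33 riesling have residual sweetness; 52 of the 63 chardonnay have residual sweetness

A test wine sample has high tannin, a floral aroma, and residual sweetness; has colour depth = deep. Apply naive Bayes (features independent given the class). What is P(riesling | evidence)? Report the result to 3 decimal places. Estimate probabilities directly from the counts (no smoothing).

riesling: (33/96) × (30/33) × (15/33) × (27/33) × (29/33) ≈ 0.102132
chardonnay: (63/96) × (27/63) × (9/63) × (24/63) × (52/63) ≈ 0.0126336
P(riesling | x) = 0.102132 / 0.1147656 ≈ 0.890

0.890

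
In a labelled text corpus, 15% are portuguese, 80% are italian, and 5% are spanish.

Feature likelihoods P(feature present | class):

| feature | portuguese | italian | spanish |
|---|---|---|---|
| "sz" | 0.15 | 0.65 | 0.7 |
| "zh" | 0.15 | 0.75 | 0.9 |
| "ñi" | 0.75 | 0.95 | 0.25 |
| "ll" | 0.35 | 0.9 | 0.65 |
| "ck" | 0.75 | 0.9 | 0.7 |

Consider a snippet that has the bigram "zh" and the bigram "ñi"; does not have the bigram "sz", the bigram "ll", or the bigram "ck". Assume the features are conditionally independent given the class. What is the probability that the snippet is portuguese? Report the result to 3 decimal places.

portuguese: 0.15 × (1−0.15) × 0.15 × 0.75 × (1−0.35) × (1−0.75) = 0.002330859375
italian: 0.8 × (1−0.65) × 0.75 × 0.95 × (1−0.9) × (1−0.9) = 0.001995
spanish: 0.05 × (1−0.7) × 0.9 × 0.25 × (1−0.65) × (1−0.7) = 0.000354375
P(portuguese | x) = 0.002330859375 / 0.004680234375 ≈ 0.498

0.498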